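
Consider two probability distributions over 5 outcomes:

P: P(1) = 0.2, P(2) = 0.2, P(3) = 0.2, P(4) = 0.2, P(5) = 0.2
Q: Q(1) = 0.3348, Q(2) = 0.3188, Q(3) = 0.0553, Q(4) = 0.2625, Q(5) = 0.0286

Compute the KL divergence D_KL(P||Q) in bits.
0.5705 bits

D_KL(P||Q) = Σ P(x) log₂(P(x)/Q(x))

Computing term by term:
  P(1)·log₂(P(1)/Q(1)) = 0.2·log₂(0.2/0.3348) = -0.14866
  P(2)·log₂(P(2)/Q(2)) = 0.2·log₂(0.2/0.3188) = -0.13453
  P(3)·log₂(P(3)/Q(3)) = 0.2·log₂(0.2/0.0553) = 0.37093
  P(4)·log₂(P(4)/Q(4)) = 0.2·log₂(0.2/0.2625) = -0.07846
  P(5)·log₂(P(5)/Q(5)) = 0.2·log₂(0.2/0.0286) = 0.56118

D_KL(P||Q) = -0.14866 - 0.13453 + 0.37093 - 0.07846 + 0.56118 = 0.57046 ≈ 0.5705 bits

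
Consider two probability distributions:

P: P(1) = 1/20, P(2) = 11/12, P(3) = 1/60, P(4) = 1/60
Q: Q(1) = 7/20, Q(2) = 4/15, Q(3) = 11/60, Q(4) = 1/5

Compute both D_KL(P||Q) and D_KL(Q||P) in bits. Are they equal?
D_KL(P||Q) = 1.3751 bits, D_KL(Q||P) = 1.8588 bits. No, they are not equal.

D_KL(P||Q) = Σ P(x) log₂(P(x)/Q(x))

Computing term by term:
  P(1)·log₂(P(1)/Q(1)) = (1/20)·log₂((1/20)/(7/20)) = -0.14037
  P(2)·log₂(P(2)/Q(2)) = (11/12)·log₂((11/12)/(4/15)) = 1.63291
  P(3)·log₂(P(3)/Q(3)) = (1/60)·log₂((1/60)/(11/60)) = -0.05766
  P(4)·log₂(P(4)/Q(4)) = (1/60)·log₂((1/60)/(1/5)) = -0.05975

D_KL(P||Q) = -0.14037 + 1.63291 - 0.05766 - 0.05975 = 1.37513 ≈ 1.3751 bits

D_KL(Q||P) = Σ Q(x) log₂(Q(x)/P(x))

Computing term by term:
  Q(1)·log₂(Q(1)/P(1)) = (7/20)·log₂((7/20)/(1/20)) = 0.98257
  Q(2)·log₂(Q(2)/P(2)) = (4/15)·log₂((4/15)/(11/12)) = -0.47503
  Q(3)·log₂(Q(3)/P(3)) = (11/60)·log₂((11/60)/(1/60)) = 0.63423
  Q(4)·log₂(Q(4)/P(4)) = (1/5)·log₂((1/5)/(1/60)) = 0.71699

D_KL(Q||P) = 0.98257 - 0.47503 + 0.63423 + 0.71699 = 1.85876 ≈ 1.8588 bits

These are NOT equal (difference: 0.4837 bits). KL divergence is asymmetric: D_KL(P||Q) ≠ D_KL(Q||P) in general.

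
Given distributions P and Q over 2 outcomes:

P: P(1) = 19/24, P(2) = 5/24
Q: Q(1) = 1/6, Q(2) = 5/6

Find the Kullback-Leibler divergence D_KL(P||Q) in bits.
1.3629 bits

D_KL(P||Q) = Σ P(x) log₂(P(x)/Q(x))

Computing term by term:
  P(1)·log₂(P(1)/Q(1)) = (19/24)·log₂((19/24)/(1/6)) = 1.77961
  P(2)·log₂(P(2)/Q(2)) = (5/24)·log₂((5/24)/(5/6)) = -0.41667

D_KL(P||Q) = 1.77961 - 0.41667 = 1.36294 ≈ 1.3629 bits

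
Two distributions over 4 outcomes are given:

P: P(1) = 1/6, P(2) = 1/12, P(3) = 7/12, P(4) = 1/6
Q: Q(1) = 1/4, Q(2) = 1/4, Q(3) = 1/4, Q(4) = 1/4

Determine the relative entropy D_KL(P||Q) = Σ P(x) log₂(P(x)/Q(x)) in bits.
0.3860 bits

D_KL(P||Q) = Σ P(x) log₂(P(x)/Q(x))

Computing term by term:
  P(1)·log₂(P(1)/Q(1)) = (1/6)·log₂((1/6)/(1/4)) = -0.09749
  P(2)·log₂(P(2)/Q(2)) = (1/12)·log₂((1/12)/(1/4)) = -0.13208
  P(3)·log₂(P(3)/Q(3)) = (7/12)·log₂((7/12)/(1/4)) = 0.71306
  P(4)·log₂(P(4)/Q(4)) = (1/6)·log₂((1/6)/(1/4)) = -0.09749

D_KL(P||Q) = -0.09749 - 0.13208 + 0.71306 - 0.09749 = 0.38600 ≈ 0.3860 bits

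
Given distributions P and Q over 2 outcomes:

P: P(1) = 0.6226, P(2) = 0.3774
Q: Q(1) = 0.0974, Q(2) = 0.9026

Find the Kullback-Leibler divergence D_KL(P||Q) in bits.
1.1915 bits

D_KL(P||Q) = Σ P(x) log₂(P(x)/Q(x))

Computing term by term:
  P(1)·log₂(P(1)/Q(1)) = 0.6226·log₂(0.6226/0.0974) = 1.66627
  P(2)·log₂(P(2)/Q(2)) = 0.3774·log₂(0.3774/0.9026) = -0.47477

D_KL(P||Q) = 1.66627 - 0.47477 = 1.19150 ≈ 1.1915 bits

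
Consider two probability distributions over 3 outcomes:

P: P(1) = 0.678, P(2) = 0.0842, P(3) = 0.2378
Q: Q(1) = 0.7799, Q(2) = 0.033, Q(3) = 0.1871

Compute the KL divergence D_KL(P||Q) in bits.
0.0591 bits

D_KL(P||Q) = Σ P(x) log₂(P(x)/Q(x))

Computing term by term:
  P(1)·log₂(P(1)/Q(1)) = 0.678·log₂(0.678/0.7799) = -0.13696
  P(2)·log₂(P(2)/Q(2)) = 0.0842·log₂(0.0842/0.033) = 0.11378
  P(3)·log₂(P(3)/Q(3)) = 0.2378·log₂(0.2378/0.1871) = 0.08226

D_KL(P||Q) = -0.13696 + 0.11378 + 0.08226 = 0.05908 ≈ 0.0591 bits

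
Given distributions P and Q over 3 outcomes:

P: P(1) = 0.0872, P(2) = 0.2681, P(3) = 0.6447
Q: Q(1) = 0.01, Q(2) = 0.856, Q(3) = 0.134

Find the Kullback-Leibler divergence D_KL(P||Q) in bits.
1.2846 bits

D_KL(P||Q) = Σ P(x) log₂(P(x)/Q(x))

Computing term by term:
  P(1)·log₂(P(1)/Q(1)) = 0.0872·log₂(0.0872/0.01) = 0.27244
  P(2)·log₂(P(2)/Q(2)) = 0.2681·log₂(0.2681/0.856) = -0.44902
  P(3)·log₂(P(3)/Q(3)) = 0.6447·log₂(0.6447/0.134) = 1.46114

D_KL(P||Q) = 0.27244 - 0.44902 + 1.46114 = 1.28456 ≈ 1.2846 bits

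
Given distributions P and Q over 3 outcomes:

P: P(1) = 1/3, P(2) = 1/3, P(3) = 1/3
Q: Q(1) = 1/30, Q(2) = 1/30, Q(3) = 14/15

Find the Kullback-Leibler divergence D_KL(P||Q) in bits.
1.7195 bits

D_KL(P||Q) = Σ P(x) log₂(P(x)/Q(x))

Computing term by term:
  P(1)·log₂(P(1)/Q(1)) = (1/3)·log₂((1/3)/(1/30)) = 1.10731
  P(2)·log₂(P(2)/Q(2)) = (1/3)·log₂((1/3)/(1/30)) = 1.10731
  P(3)·log₂(P(3)/Q(3)) = (1/3)·log₂((1/3)/(14/15)) = -0.49514

D_KL(P||Q) = 1.10731 + 1.10731 - 0.49514 = 1.71948 ≈ 1.7195 bits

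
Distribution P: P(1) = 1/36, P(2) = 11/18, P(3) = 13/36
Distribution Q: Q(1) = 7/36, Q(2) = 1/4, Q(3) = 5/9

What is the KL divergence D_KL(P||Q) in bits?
0.4856 bits

D_KL(P||Q) = Σ P(x) log₂(P(x)/Q(x))

Computing term by term:
  P(1)·log₂(P(1)/Q(1)) = (1/36)·log₂((1/36)/(7/36)) = -0.07798
  P(2)·log₂(P(2)/Q(2)) = (11/18)·log₂((11/18)/(1/4)) = 0.78803
  P(3)·log₂(P(3)/Q(3)) = (13/36)·log₂((13/36)/(5/9)) = -0.22443

D_KL(P||Q) = -0.07798 + 0.78803 - 0.22443 = 0.48562 ≈ 0.4856 bits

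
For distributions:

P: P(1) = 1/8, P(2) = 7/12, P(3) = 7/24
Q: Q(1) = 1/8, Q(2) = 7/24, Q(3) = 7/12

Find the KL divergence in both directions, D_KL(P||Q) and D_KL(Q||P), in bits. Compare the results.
D_KL(P||Q) = 0.2917 bits, D_KL(Q||P) = 0.2917 bits. The two directions give exactly the same value for this pair.

D_KL(P||Q) = Σ P(x) log₂(P(x)/Q(x))

Computing term by term:
  P(1)·log₂(P(1)/Q(1)) = (1/8)·log₂((1/8)/(1/8)) = 0.00000
  P(2)·log₂(P(2)/Q(2)) = (7/12)·log₂((7/12)/(7/24)) = 0.58333
  P(3)·log₂(P(3)/Q(3)) = (7/24)·log₂((7/24)/(7/12)) = -0.29167

D_KL(P||Q) = 0.00000 + 0.58333 - 0.29167 = 0.29166 ≈ 0.2917 bits

D_KL(Q||P) = Σ Q(x) log₂(Q(x)/P(x))

Computing term by term:
  Q(1)·log₂(Q(1)/P(1)) = (1/8)·log₂((1/8)/(1/8)) = 0.00000
  Q(2)·log₂(Q(2)/P(2)) = (7/24)·log₂((7/24)/(7/12)) = -0.29167
  Q(3)·log₂(Q(3)/P(3)) = (7/12)·log₂((7/12)/(7/24)) = 0.58333

D_KL(Q||P) = 0.00000 - 0.29167 + 0.58333 = 0.29166 ≈ 0.2917 bits

These ARE equal here. Q is P with outcomes relabeled (Q(2) = P(3), Q(3) = P(2)) by a relabeling that is its own inverse, so the two sums contain exactly the same terms in a different order. This is a special case — KL divergence is not symmetric in general: D_KL(P||Q) ≠ D_KL(Q||P) for most P, Q.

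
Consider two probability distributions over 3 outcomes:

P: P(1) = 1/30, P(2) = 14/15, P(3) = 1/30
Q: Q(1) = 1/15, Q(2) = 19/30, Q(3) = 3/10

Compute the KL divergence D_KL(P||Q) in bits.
0.3831 bits

D_KL(P||Q) = Σ P(x) log₂(P(x)/Q(x))

Computing term by term:
  P(1)·log₂(P(1)/Q(1)) = (1/30)·log₂((1/30)/(1/15)) = -0.03333
  P(2)·log₂(P(2)/Q(2)) = (14/15)·log₂((14/15)/(19/30)) = 0.52213
  P(3)·log₂(P(3)/Q(3)) = (1/30)·log₂((1/30)/(3/10)) = -0.10566

D_KL(P||Q) = -0.03333 + 0.52213 - 0.10566 = 0.38314 ≈ 0.3831 bits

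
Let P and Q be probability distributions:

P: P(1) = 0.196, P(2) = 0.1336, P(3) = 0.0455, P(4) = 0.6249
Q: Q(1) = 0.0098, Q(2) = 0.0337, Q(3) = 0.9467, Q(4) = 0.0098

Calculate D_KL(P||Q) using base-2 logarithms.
4.6594 bits

D_KL(P||Q) = Σ P(x) log₂(P(x)/Q(x))

Computing term by term:
  P(1)·log₂(P(1)/Q(1)) = 0.196·log₂(0.196/0.0098) = 0.84710
  P(2)·log₂(P(2)/Q(2)) = 0.1336·log₂(0.1336/0.0337) = 0.26548
  P(3)·log₂(P(3)/Q(3)) = 0.0455·log₂(0.0455/0.9467) = -0.19924
  P(4)·log₂(P(4)/Q(4)) = 0.6249·log₂(0.6249/0.0098) = 3.74609

D_KL(P||Q) = 0.84710 + 0.26548 - 0.19924 + 3.74609 = 4.65943 ≈ 4.6594 bits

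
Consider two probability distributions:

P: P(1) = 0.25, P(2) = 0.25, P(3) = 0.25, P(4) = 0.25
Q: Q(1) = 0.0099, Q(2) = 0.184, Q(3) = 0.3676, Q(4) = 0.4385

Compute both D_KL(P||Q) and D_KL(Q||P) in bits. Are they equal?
D_KL(P||Q) = 0.9334 bits, D_KL(Q||P) = 0.4324 bits. No, they are not equal.

D_KL(P||Q) = Σ P(x) log₂(P(x)/Q(x))

Computing term by term:
  P(1)·log₂(P(1)/Q(1)) = 0.25·log₂(0.25/0.0099) = 1.16459
  P(2)·log₂(P(2)/Q(2)) = 0.25·log₂(0.25/0.184) = 0.11056
  P(3)·log₂(P(3)/Q(3)) = 0.25·log₂(0.25/0.3676) = -0.13905
  P(4)·log₂(P(4)/Q(4)) = 0.25·log₂(0.25/0.4385) = -0.20266

D_KL(P||Q) = 1.16459 + 0.11056 - 0.13905 - 0.20266 = 0.93344 ≈ 0.9334 bits

D_KL(Q||P) = Σ Q(x) log₂(Q(x)/P(x))

Computing term by term:
  Q(1)·log₂(Q(1)/P(1)) = 0.0099·log₂(0.0099/0.25) = -0.04612
  Q(2)·log₂(Q(2)/P(2)) = 0.184·log₂(0.184/0.25) = -0.08137
  Q(3)·log₂(Q(3)/P(3)) = 0.3676·log₂(0.3676/0.25) = 0.20446
  Q(4)·log₂(Q(4)/P(4)) = 0.4385·log₂(0.4385/0.25) = 0.35547

D_KL(Q||P) = -0.04612 - 0.08137 + 0.20446 + 0.35547 = 0.43244 ≈ 0.4324 bits

These are NOT equal (difference: 0.5010 bits). KL divergence is asymmetric: D_KL(P||Q) ≠ D_KL(Q||P) in general.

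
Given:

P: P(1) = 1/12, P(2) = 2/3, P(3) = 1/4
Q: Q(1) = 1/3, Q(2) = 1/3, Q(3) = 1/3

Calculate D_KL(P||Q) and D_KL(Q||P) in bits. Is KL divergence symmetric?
D_KL(P||Q) = 0.3962 bits, D_KL(Q||P) = 0.4717 bits. No, KL divergence is not symmetric.

D_KL(P||Q) = Σ P(x) log₂(P(x)/Q(x))

Computing term by term:
  P(1)·log₂(P(1)/Q(1)) = (1/12)·log₂((1/12)/(1/3)) = -0.16667
  P(2)·log₂(P(2)/Q(2)) = (2/3)·log₂((2/3)/(1/3)) = 0.66667
  P(3)·log₂(P(3)/Q(3)) = (1/4)·log₂((1/4)/(1/3)) = -0.10376

D_KL(P||Q) = -0.16667 + 0.66667 - 0.10376 = 0.39624 ≈ 0.3962 bits

D_KL(Q||P) = Σ Q(x) log₂(Q(x)/P(x))

Computing term by term:
  Q(1)·log₂(Q(1)/P(1)) = (1/3)·log₂((1/3)/(1/12)) = 0.66667
  Q(2)·log₂(Q(2)/P(2)) = (1/3)·log₂((1/3)/(2/3)) = -0.33333
  Q(3)·log₂(Q(3)/P(3)) = (1/3)·log₂((1/3)/(1/4)) = 0.13835

D_KL(Q||P) = 0.66667 - 0.33333 + 0.13835 = 0.47169 ≈ 0.4717 bits

These are NOT equal (difference: 0.0755 bits). KL divergence is asymmetric: D_KL(P||Q) ≠ D_KL(Q||P) in general.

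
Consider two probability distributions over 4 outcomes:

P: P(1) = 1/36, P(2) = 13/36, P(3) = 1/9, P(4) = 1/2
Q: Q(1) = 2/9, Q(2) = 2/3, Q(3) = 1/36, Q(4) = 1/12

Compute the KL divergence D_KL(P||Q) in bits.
1.1120 bits

D_KL(P||Q) = Σ P(x) log₂(P(x)/Q(x))

Computing term by term:
  P(1)·log₂(P(1)/Q(1)) = (1/36)·log₂((1/36)/(2/9)) = -0.08333
  P(2)·log₂(P(2)/Q(2)) = (13/36)·log₂((13/36)/(2/3)) = -0.31941
  P(3)·log₂(P(3)/Q(3)) = (1/9)·log₂((1/9)/(1/36)) = 0.22222
  P(4)·log₂(P(4)/Q(4)) = (1/2)·log₂((1/2)/(1/12)) = 1.29248

D_KL(P||Q) = -0.08333 - 0.31941 + 0.22222 + 1.29248 = 1.11196 ≈ 1.1120 bits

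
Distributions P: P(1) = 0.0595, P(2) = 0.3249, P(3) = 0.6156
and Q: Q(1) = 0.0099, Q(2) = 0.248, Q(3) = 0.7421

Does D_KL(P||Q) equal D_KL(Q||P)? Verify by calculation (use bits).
D_KL(P||Q) = 0.1146 bits, D_KL(Q||P) = 0.0778 bits. No — D_KL(P||Q) ≠ D_KL(Q||P) for this pair.

D_KL(P||Q) = Σ P(x) log₂(P(x)/Q(x))

Computing term by term:
  P(1)·log₂(P(1)/Q(1)) = 0.0595·log₂(0.0595/0.0099) = 0.15395
  P(2)·log₂(P(2)/Q(2)) = 0.3249·log₂(0.3249/0.248) = 0.12660
  P(3)·log₂(P(3)/Q(3)) = 0.6156·log₂(0.6156/0.7421) = -0.16598

D_KL(P||Q) = 0.15395 + 0.12660 - 0.16598 = 0.11457 ≈ 0.1146 bits

D_KL(Q||P) = Σ Q(x) log₂(Q(x)/P(x))

Computing term by term:
  Q(1)·log₂(Q(1)/P(1)) = 0.0099·log₂(0.0099/0.0595) = -0.02562
  Q(2)·log₂(Q(2)/P(2)) = 0.248·log₂(0.248/0.3249) = -0.09663
  Q(3)·log₂(Q(3)/P(3)) = 0.7421·log₂(0.7421/0.6156) = 0.20009

D_KL(Q||P) = -0.02562 - 0.09663 + 0.20009 = 0.07784 ≈ 0.0778 bits

These are NOT equal (difference: 0.0368 bits). KL divergence is asymmetric: D_KL(P||Q) ≠ D_KL(Q||P) in general.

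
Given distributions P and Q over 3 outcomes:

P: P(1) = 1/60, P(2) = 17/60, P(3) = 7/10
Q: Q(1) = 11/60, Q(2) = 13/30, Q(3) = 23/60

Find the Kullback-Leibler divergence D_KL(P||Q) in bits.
0.3768 bits

D_KL(P||Q) = Σ P(x) log₂(P(x)/Q(x))

Computing term by term:
  P(1)·log₂(P(1)/Q(1)) = (1/60)·log₂((1/60)/(11/60)) = -0.05766
  P(2)·log₂(P(2)/Q(2)) = (17/60)·log₂((17/60)/(13/30)) = -0.17368
  P(3)·log₂(P(3)/Q(3)) = (7/10)·log₂((7/10)/(23/60)) = 0.60813

D_KL(P||Q) = -0.05766 - 0.17368 + 0.60813 = 0.37679 ≈ 0.3768 bits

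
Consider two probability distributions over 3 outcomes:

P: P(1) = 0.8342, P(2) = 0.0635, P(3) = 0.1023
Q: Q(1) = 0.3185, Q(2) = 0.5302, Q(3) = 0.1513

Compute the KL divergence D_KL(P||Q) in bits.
0.9066 bits

D_KL(P||Q) = Σ P(x) log₂(P(x)/Q(x))

Computing term by term:
  P(1)·log₂(P(1)/Q(1)) = 0.8342·log₂(0.8342/0.3185) = 1.15879
  P(2)·log₂(P(2)/Q(2)) = 0.0635·log₂(0.0635/0.5302) = -0.19442
  P(3)·log₂(P(3)/Q(3)) = 0.1023·log₂(0.1023/0.1513) = -0.05776

D_KL(P||Q) = 1.15879 - 0.19442 - 0.05776 = 0.90661 ≈ 0.9066 bits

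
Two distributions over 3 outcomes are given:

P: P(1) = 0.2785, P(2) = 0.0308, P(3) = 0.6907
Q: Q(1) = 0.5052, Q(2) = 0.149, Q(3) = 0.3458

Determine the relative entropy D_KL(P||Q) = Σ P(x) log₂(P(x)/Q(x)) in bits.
0.3801 bits

D_KL(P||Q) = Σ P(x) log₂(P(x)/Q(x))

Computing term by term:
  P(1)·log₂(P(1)/Q(1)) = 0.2785·log₂(0.2785/0.5052) = -0.23928
  P(2)·log₂(P(2)/Q(2)) = 0.0308·log₂(0.0308/0.149) = -0.07005
  P(3)·log₂(P(3)/Q(3)) = 0.6907·log₂(0.6907/0.3458) = 0.68940

D_KL(P||Q) = -0.23928 - 0.07005 + 0.68940 = 0.38007 ≈ 0.3801 bits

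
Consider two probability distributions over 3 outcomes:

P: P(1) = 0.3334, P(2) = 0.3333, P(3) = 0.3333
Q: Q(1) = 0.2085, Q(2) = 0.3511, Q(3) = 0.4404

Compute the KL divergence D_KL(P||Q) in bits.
0.0668 bits

D_KL(P||Q) = Σ P(x) log₂(P(x)/Q(x))

Computing term by term:
  P(1)·log₂(P(1)/Q(1)) = 0.3334·log₂(0.3334/0.2085) = 0.22578
  P(2)·log₂(P(2)/Q(2)) = 0.3333·log₂(0.3333/0.3511) = -0.02502
  P(3)·log₂(P(3)/Q(3)) = 0.3333·log₂(0.3333/0.4404) = -0.13398

D_KL(P||Q) = 0.22578 - 0.02502 - 0.13398 = 0.06678 ≈ 0.0668 bits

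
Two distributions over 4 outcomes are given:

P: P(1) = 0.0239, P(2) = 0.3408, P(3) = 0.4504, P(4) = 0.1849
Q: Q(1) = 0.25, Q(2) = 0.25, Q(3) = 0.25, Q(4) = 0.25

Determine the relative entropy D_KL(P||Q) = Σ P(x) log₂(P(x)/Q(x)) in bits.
0.3734 bits

D_KL(P||Q) = Σ P(x) log₂(P(x)/Q(x))

Computing term by term:
  P(1)·log₂(P(1)/Q(1)) = 0.0239·log₂(0.0239/0.25) = -0.08095
  P(2)·log₂(P(2)/Q(2)) = 0.3408·log₂(0.3408/0.25) = 0.15234
  P(3)·log₂(P(3)/Q(3)) = 0.4504·log₂(0.4504/0.25) = 0.38252
  P(4)·log₂(P(4)/Q(4)) = 0.1849·log₂(0.1849/0.25) = -0.08047

D_KL(P||Q) = -0.08095 + 0.15234 + 0.38252 - 0.08047 = 0.37344 ≈ 0.3734 bits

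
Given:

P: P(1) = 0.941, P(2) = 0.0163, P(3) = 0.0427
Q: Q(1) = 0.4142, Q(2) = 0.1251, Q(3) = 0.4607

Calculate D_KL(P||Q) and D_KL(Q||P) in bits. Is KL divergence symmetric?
D_KL(P||Q) = 0.9196 bits, D_KL(Q||P) = 1.4584 bits. No, KL divergence is not symmetric.

D_KL(P||Q) = Σ P(x) log₂(P(x)/Q(x))

Computing term by term:
  P(1)·log₂(P(1)/Q(1)) = 0.941·log₂(0.941/0.4142) = 1.11402
  P(2)·log₂(P(2)/Q(2)) = 0.0163·log₂(0.0163/0.1251) = -0.04792
  P(3)·log₂(P(3)/Q(3)) = 0.0427·log₂(0.0427/0.4607) = -0.14653

D_KL(P||Q) = 1.11402 - 0.04792 - 0.14653 = 0.91957 ≈ 0.9196 bits

D_KL(Q||P) = Σ Q(x) log₂(Q(x)/P(x))

Computing term by term:
  Q(1)·log₂(Q(1)/P(1)) = 0.4142·log₂(0.4142/0.941) = -0.49036
  Q(2)·log₂(Q(2)/P(2)) = 0.1251·log₂(0.1251/0.0163) = 0.36781
  Q(3)·log₂(Q(3)/P(3)) = 0.4607·log₂(0.4607/0.0427) = 1.58090

D_KL(Q||P) = -0.49036 + 0.36781 + 1.58090 = 1.45835 ≈ 1.4584 bits

These are NOT equal (difference: 0.5388 bits). KL divergence is asymmetric: D_KL(P||Q) ≠ D_KL(Q||P) in general.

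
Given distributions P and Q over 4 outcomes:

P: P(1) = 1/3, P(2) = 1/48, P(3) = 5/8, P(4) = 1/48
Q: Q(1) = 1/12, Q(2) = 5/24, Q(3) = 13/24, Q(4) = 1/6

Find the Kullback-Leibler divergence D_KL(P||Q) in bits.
0.6640 bits

D_KL(P||Q) = Σ P(x) log₂(P(x)/Q(x))

Computing term by term:
  P(1)·log₂(P(1)/Q(1)) = (1/3)·log₂((1/3)/(1/12)) = 0.66667
  P(2)·log₂(P(2)/Q(2)) = (1/48)·log₂((1/48)/(5/24)) = -0.06921
  P(3)·log₂(P(3)/Q(3)) = (5/8)·log₂((5/8)/(13/24)) = 0.12903
  P(4)·log₂(P(4)/Q(4)) = (1/48)·log₂((1/48)/(1/6)) = -0.06250

D_KL(P||Q) = 0.66667 - 0.06921 + 0.12903 - 0.06250 = 0.66399 ≈ 0.6640 bits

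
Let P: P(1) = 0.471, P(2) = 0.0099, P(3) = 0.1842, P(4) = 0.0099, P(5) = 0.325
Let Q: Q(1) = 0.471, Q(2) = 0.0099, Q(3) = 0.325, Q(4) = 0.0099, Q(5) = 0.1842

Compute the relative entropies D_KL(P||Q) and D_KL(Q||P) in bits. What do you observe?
D_KL(P||Q) = 0.1153 bits, D_KL(Q||P) = 0.1153 bits. The two directions give the same value here, because Q is a self-inverse relabeling of P; in general KL divergence is asymmetric.

D_KL(P||Q) = Σ P(x) log₂(P(x)/Q(x))

Computing term by term:
  P(1)·log₂(P(1)/Q(1)) = 0.471·log₂(0.471/0.471) = 0.00000
  P(2)·log₂(P(2)/Q(2)) = 0.0099·log₂(0.0099/0.0099) = 0.00000
  P(3)·log₂(P(3)/Q(3)) = 0.1842·log₂(0.1842/0.325) = -0.15089
  P(4)·log₂(P(4)/Q(4)) = 0.0099·log₂(0.0099/0.0099) = 0.00000
  P(5)·log₂(P(5)/Q(5)) = 0.325·log₂(0.325/0.1842) = 0.26623

D_KL(P||Q) = 0.00000 + 0.00000 - 0.15089 + 0.00000 + 0.26623 = 0.11534 ≈ 0.1153 bits

D_KL(Q||P) = Σ Q(x) log₂(Q(x)/P(x))

Computing term by term:
  Q(1)·log₂(Q(1)/P(1)) = 0.471·log₂(0.471/0.471) = 0.00000
  Q(2)·log₂(Q(2)/P(2)) = 0.0099·log₂(0.0099/0.0099) = 0.00000
  Q(3)·log₂(Q(3)/P(3)) = 0.325·log₂(0.325/0.1842) = 0.26623
  Q(4)·log₂(Q(4)/P(4)) = 0.0099·log₂(0.0099/0.0099) = 0.00000
  Q(5)·log₂(Q(5)/P(5)) = 0.1842·log₂(0.1842/0.325) = -0.15089

D_KL(Q||P) = 0.00000 + 0.00000 + 0.26623 + 0.00000 - 0.15089 = 0.11534 ≈ 0.1153 bits

These ARE equal here. Q is P with outcomes relabeled (Q(3) = P(5), Q(5) = P(3)) by a relabeling that is its own inverse, so the two sums contain exactly the same terms in a different order. This is a special case — KL divergence is not symmetric in general: D_KL(P||Q) ≠ D_KL(Q||P) for most P, Q.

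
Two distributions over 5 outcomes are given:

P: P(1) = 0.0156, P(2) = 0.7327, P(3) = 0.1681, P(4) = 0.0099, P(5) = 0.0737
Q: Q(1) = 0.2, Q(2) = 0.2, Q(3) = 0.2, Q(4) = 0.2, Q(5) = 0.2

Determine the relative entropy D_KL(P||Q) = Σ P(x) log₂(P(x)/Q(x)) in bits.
1.1239 bits

D_KL(P||Q) = Σ P(x) log₂(P(x)/Q(x))

Computing term by term:
  P(1)·log₂(P(1)/Q(1)) = 0.0156·log₂(0.0156/0.2) = -0.05741
  P(2)·log₂(P(2)/Q(2)) = 0.7327·log₂(0.7327/0.2) = 1.37251
  P(3)·log₂(P(3)/Q(3)) = 0.1681·log₂(0.1681/0.2) = -0.04214
  P(4)·log₂(P(4)/Q(4)) = 0.0099·log₂(0.0099/0.2) = -0.04293
  P(5)·log₂(P(5)/Q(5)) = 0.0737·log₂(0.0737/0.2) = -0.10615

D_KL(P||Q) = -0.05741 + 1.37251 - 0.04214 - 0.04293 - 0.10615 = 1.12388 ≈ 1.1239 bits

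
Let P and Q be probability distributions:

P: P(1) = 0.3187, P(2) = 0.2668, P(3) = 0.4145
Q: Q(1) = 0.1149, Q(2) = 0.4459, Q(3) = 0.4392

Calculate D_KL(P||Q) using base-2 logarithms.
0.2368 bits

D_KL(P||Q) = Σ P(x) log₂(P(x)/Q(x))

Computing term by term:
  P(1)·log₂(P(1)/Q(1)) = 0.3187·log₂(0.3187/0.1149) = 0.46907
  P(2)·log₂(P(2)/Q(2)) = 0.2668·log₂(0.2668/0.4459) = -0.19769
  P(3)·log₂(P(3)/Q(3)) = 0.4145·log₂(0.4145/0.4392) = -0.03461

D_KL(P||Q) = 0.46907 - 0.19769 - 0.03461 = 0.23677 ≈ 0.2368 bits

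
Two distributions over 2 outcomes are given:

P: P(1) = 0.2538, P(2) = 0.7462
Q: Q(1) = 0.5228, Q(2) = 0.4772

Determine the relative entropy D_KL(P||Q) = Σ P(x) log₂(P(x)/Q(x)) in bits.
0.2167 bits

D_KL(P||Q) = Σ P(x) log₂(P(x)/Q(x))

Computing term by term:
  P(1)·log₂(P(1)/Q(1)) = 0.2538·log₂(0.2538/0.5228) = -0.26460
  P(2)·log₂(P(2)/Q(2)) = 0.7462·log₂(0.7462/0.4772) = 0.48128

D_KL(P||Q) = -0.26460 + 0.48128 = 0.21668 ≈ 0.2167 bits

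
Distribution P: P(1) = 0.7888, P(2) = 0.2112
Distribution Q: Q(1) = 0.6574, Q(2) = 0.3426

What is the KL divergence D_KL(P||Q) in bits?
0.0600 bits

D_KL(P||Q) = Σ P(x) log₂(P(x)/Q(x))

Computing term by term:
  P(1)·log₂(P(1)/Q(1)) = 0.7888·log₂(0.7888/0.6574) = 0.20737
  P(2)·log₂(P(2)/Q(2)) = 0.2112·log₂(0.2112/0.3426) = -0.14740

D_KL(P||Q) = 0.20737 - 0.14740 = 0.05997 ≈ 0.0600 bits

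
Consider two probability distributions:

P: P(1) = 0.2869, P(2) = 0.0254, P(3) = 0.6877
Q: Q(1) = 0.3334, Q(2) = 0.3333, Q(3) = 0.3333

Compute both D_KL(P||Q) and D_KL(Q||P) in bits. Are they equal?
D_KL(P||Q) = 0.5621 bits, D_KL(Q||P) = 0.9618 bits. No, they are not equal.

D_KL(P||Q) = Σ P(x) log₂(P(x)/Q(x))

Computing term by term:
  P(1)·log₂(P(1)/Q(1)) = 0.2869·log₂(0.2869/0.3334) = -0.06217
  P(2)·log₂(P(2)/Q(2)) = 0.0254·log₂(0.0254/0.3333) = -0.09433
  P(3)·log₂(P(3)/Q(3)) = 0.6877·log₂(0.6877/0.3333) = 0.71862

D_KL(P||Q) = -0.06217 - 0.09433 + 0.71862 = 0.56212 ≈ 0.5621 bits

D_KL(Q||P) = Σ Q(x) log₂(Q(x)/P(x))

Computing term by term:
  Q(1)·log₂(Q(1)/P(1)) = 0.3334·log₂(0.3334/0.2869) = 0.07225
  Q(2)·log₂(Q(2)/P(2)) = 0.3333·log₂(0.3333/0.0254) = 1.23785
  Q(3)·log₂(Q(3)/P(3)) = 0.3333·log₂(0.3333/0.6877) = -0.34828

D_KL(Q||P) = 0.07225 + 1.23785 - 0.34828 = 0.96182 ≈ 0.9618 bits

These are NOT equal (difference: 0.3997 bits). KL divergence is asymmetric: D_KL(P||Q) ≠ D_KL(Q||P) in general.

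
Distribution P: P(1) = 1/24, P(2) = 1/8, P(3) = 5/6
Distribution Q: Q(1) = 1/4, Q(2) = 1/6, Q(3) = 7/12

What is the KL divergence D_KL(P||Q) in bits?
0.2692 bits

D_KL(P||Q) = Σ P(x) log₂(P(x)/Q(x))

Computing term by term:
  P(1)·log₂(P(1)/Q(1)) = (1/24)·log₂((1/24)/(1/4)) = -0.10771
  P(2)·log₂(P(2)/Q(2)) = (1/8)·log₂((1/8)/(1/6)) = -0.05188
  P(3)·log₂(P(3)/Q(3)) = (5/6)·log₂((5/6)/(7/12)) = 0.42881

D_KL(P||Q) = -0.10771 - 0.05188 + 0.42881 = 0.26922 ≈ 0.2692 bits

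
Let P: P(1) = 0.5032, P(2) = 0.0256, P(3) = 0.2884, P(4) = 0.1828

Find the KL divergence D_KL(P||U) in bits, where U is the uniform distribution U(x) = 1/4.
0.4006 bits

U(i) = 1/4 for all i

D_KL(P||U) = Σ P(x) log₂(P(x) / (1/4))
           = Σ P(x) log₂(P(x)) + log₂(4)
           = log₂(4) - H(P)

H(P) = -Σ P(x) log₂(P(x)):
  -P(1)·log₂(P(1)) = -(0.5032)·log₂(0.5032) = 0.49857
  -P(2)·log₂(P(2)) = -(0.0256)·log₂(0.0256) = 0.13537
  -P(3)·log₂(P(3)) = -(0.2884)·log₂(0.2884) = 0.51735
  -P(4)·log₂(P(4)) = -(0.1828)·log₂(0.1828) = 0.44816
H(P) = 0.49857 + 0.13537 + 0.51735 + 0.44816 = 1.59945 bits

log₂(4) = 2.00000 bits

D_KL(P||U) = 2.00000 - 1.59945 = 0.40055 ≈ 0.4006 bits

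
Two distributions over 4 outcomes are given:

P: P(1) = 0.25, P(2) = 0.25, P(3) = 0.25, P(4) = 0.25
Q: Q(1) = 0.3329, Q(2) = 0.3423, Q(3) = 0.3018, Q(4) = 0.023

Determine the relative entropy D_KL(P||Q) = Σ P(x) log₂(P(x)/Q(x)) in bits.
0.5760 bits

D_KL(P||Q) = Σ P(x) log₂(P(x)/Q(x))

Computing term by term:
  P(1)·log₂(P(1)/Q(1)) = 0.25·log₂(0.25/0.3329) = -0.10329
  P(2)·log₂(P(2)/Q(2)) = 0.25·log₂(0.25/0.3423) = -0.11333
  P(3)·log₂(P(3)/Q(3)) = 0.25·log₂(0.25/0.3018) = -0.06792
  P(4)·log₂(P(4)/Q(4)) = 0.25·log₂(0.25/0.023) = 0.86056

D_KL(P||Q) = -0.10329 - 0.11333 - 0.06792 + 0.86056 = 0.57602 ≈ 0.5760 bits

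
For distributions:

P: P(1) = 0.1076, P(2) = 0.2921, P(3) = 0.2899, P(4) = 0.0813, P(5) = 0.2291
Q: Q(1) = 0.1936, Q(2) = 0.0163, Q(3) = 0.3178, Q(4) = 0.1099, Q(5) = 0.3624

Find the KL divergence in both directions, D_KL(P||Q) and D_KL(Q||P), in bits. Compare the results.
D_KL(P||Q) = 0.8996 bits, D_KL(Q||P) = 0.4259 bits. D_KL(P||Q) is larger than D_KL(Q||P) by 0.4737 bits; the two directions differ.

D_KL(P||Q) = Σ P(x) log₂(P(x)/Q(x))

Computing term by term:
  P(1)·log₂(P(1)/Q(1)) = 0.1076·log₂(0.1076/0.1936) = -0.09118
  P(2)·log₂(P(2)/Q(2)) = 0.2921·log₂(0.2921/0.0163) = 1.21616
  P(3)·log₂(P(3)/Q(3)) = 0.2899·log₂(0.2899/0.3178) = -0.03843
  P(4)·log₂(P(4)/Q(4)) = 0.0813·log₂(0.0813/0.1099) = -0.03535
  P(5)·log₂(P(5)/Q(5)) = 0.2291·log₂(0.2291/0.3624) = -0.15157

D_KL(P||Q) = -0.09118 + 1.21616 - 0.03843 - 0.03535 - 0.15157 = 0.89963 ≈ 0.8996 bits

D_KL(Q||P) = Σ Q(x) log₂(Q(x)/P(x))

Computing term by term:
  Q(1)·log₂(Q(1)/P(1)) = 0.1936·log₂(0.1936/0.1076) = 0.16406
  Q(2)·log₂(Q(2)/P(2)) = 0.0163·log₂(0.0163/0.2921) = -0.06787
  Q(3)·log₂(Q(3)/P(3)) = 0.3178·log₂(0.3178/0.2899) = 0.04213
  Q(4)·log₂(Q(4)/P(4)) = 0.1099·log₂(0.1099/0.0813) = 0.04779
  Q(5)·log₂(Q(5)/P(5)) = 0.3624·log₂(0.3624/0.2291) = 0.23977

D_KL(Q||P) = 0.16406 - 0.06787 + 0.04213 + 0.04779 + 0.23977 = 0.42588 ≈ 0.4259 bits

These are NOT equal (difference: 0.4737 bits). KL divergence is asymmetric: D_KL(P||Q) ≠ D_KL(Q||P) in general.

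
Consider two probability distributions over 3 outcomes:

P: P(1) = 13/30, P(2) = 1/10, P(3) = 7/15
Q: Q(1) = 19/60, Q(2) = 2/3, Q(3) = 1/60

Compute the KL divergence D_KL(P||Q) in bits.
2.1658 bits

D_KL(P||Q) = Σ P(x) log₂(P(x)/Q(x))

Computing term by term:
  P(1)·log₂(P(1)/Q(1)) = (13/30)·log₂((13/30)/(19/60)) = 0.19609
  P(2)·log₂(P(2)/Q(2)) = (1/10)·log₂((1/10)/(2/3)) = -0.27370
  P(3)·log₂(P(3)/Q(3)) = (7/15)·log₂((7/15)/(1/60)) = 2.24343

D_KL(P||Q) = 0.19609 - 0.27370 + 2.24343 = 2.16582 ≈ 2.1658 bits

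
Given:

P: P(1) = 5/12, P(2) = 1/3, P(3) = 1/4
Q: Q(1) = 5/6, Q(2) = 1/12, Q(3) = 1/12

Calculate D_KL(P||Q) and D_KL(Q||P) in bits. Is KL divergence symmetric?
D_KL(P||Q) = 0.6462 bits, D_KL(Q||P) = 0.5346 bits. No, KL divergence is not symmetric.

D_KL(P||Q) = Σ P(x) log₂(P(x)/Q(x))

Computing term by term:
  P(1)·log₂(P(1)/Q(1)) = (5/12)·log₂((5/12)/(5/6)) = -0.41667
  P(2)·log₂(P(2)/Q(2)) = (1/3)·log₂((1/3)/(1/12)) = 0.66667
  P(3)·log₂(P(3)/Q(3)) = (1/4)·log₂((1/4)/(1/12)) = 0.39624

D_KL(P||Q) = -0.41667 + 0.66667 + 0.39624 = 0.64624 ≈ 0.6462 bits

D_KL(Q||P) = Σ Q(x) log₂(Q(x)/P(x))

Computing term by term:
  Q(1)·log₂(Q(1)/P(1)) = (5/6)·log₂((5/6)/(5/12)) = 0.83333
  Q(2)·log₂(Q(2)/P(2)) = (1/12)·log₂((1/12)/(1/3)) = -0.16667
  Q(3)·log₂(Q(3)/P(3)) = (1/12)·log₂((1/12)/(1/4)) = -0.13208

D_KL(Q||P) = 0.83333 - 0.16667 - 0.13208 = 0.53458 ≈ 0.5346 bits

These are NOT equal (difference: 0.1116 bits). KL divergence is asymmetric: D_KL(P||Q) ≠ D_KL(Q||P) in general.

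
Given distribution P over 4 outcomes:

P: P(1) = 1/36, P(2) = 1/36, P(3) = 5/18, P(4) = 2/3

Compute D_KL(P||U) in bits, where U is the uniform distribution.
0.8095 bits

U(i) = 1/4 for all i

D_KL(P||U) = Σ P(x) log₂(P(x) / (1/4))
           = Σ P(x) log₂(P(x)) + log₂(4)
           = log₂(4) - H(P)

H(P) = -Σ P(x) log₂(P(x)):
  -P(1)·log₂(P(1)) = -(1/36)·log₂(1/36) = 0.14361
  -P(2)·log₂(P(2)) = -(1/36)·log₂(1/36) = 0.14361
  -P(3)·log₂(P(3)) = -(5/18)·log₂(5/18) = 0.51333
  -P(4)·log₂(P(4)) = -(2/3)·log₂(2/3) = 0.38998
H(P) = 0.14361 + 0.14361 + 0.51333 + 0.38998 = 1.19053 bits

log₂(4) = 2.00000 bits

D_KL(P||U) = 2.00000 - 1.19053 = 0.80947 ≈ 0.8095 bits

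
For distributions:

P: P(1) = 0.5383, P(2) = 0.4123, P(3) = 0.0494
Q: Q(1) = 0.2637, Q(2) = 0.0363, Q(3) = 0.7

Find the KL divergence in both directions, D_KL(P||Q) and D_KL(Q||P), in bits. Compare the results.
D_KL(P||Q) = 1.8106 bits, D_KL(Q||P) = 2.2786 bits. D_KL(Q||P) is larger than D_KL(P||Q) by 0.4680 bits; the two directions differ.

D_KL(P||Q) = Σ P(x) log₂(P(x)/Q(x))

Computing term by term:
  P(1)·log₂(P(1)/Q(1)) = 0.5383·log₂(0.5383/0.2637) = 0.55419
  P(2)·log₂(P(2)/Q(2)) = 0.4123·log₂(0.4123/0.0363) = 1.44538
  P(3)·log₂(P(3)/Q(3)) = 0.0494·log₂(0.0494/0.7) = -0.18894

D_KL(P||Q) = 0.55419 + 1.44538 - 0.18894 = 1.81063 ≈ 1.8106 bits

D_KL(Q||P) = Σ Q(x) log₂(Q(x)/P(x))

Computing term by term:
  Q(1)·log₂(Q(1)/P(1)) = 0.2637·log₂(0.2637/0.5383) = -0.27148
  Q(2)·log₂(Q(2)/P(2)) = 0.0363·log₂(0.0363/0.4123) = -0.12726
  Q(3)·log₂(Q(3)/P(3)) = 0.7·log₂(0.7/0.0494) = 2.67734

D_KL(Q||P) = -0.27148 - 0.12726 + 2.67734 = 2.27860 ≈ 2.2786 bits

These are NOT equal (difference: 0.4680 bits). KL divergence is asymmetric: D_KL(P||Q) ≠ D_KL(Q||P) in general.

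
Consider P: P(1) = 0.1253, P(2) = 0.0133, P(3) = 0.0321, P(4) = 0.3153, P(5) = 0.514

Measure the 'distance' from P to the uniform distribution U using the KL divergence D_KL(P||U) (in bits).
0.6858 bits

U(i) = 1/5 for all i

D_KL(P||U) = Σ P(x) log₂(P(x) / (1/5))
           = Σ P(x) log₂(P(x)) + log₂(5)
           = log₂(5) - H(P)

H(P) = -Σ P(x) log₂(P(x)):
  -P(1)·log₂(P(1)) = -(0.1253)·log₂(0.1253) = 0.37547
  -P(2)·log₂(P(2)) = -(0.0133)·log₂(0.0133) = 0.08289
  -P(3)·log₂(P(3)) = -(0.0321)·log₂(0.0321) = 0.15926
  -P(4)·log₂(P(4)) = -(0.3153)·log₂(0.3153) = 0.52504
  -P(5)·log₂(P(5)) = -(0.514)·log₂(0.514) = 0.49352
H(P) = 0.37547 + 0.08289 + 0.15926 + 0.52504 + 0.49352 = 1.63618 bits

log₂(5) = 2.32193 bits

D_KL(P||U) = 2.32193 - 1.63618 = 0.68575 ≈ 0.6858 bits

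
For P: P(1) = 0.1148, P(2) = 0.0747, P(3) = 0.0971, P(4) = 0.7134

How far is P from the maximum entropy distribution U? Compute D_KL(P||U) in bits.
0.6877 bits

U(i) = 1/4 for all i

D_KL(P||U) = Σ P(x) log₂(P(x) / (1/4))
           = Σ P(x) log₂(P(x)) + log₂(4)
           = log₂(4) - H(P)

H(P) = -Σ P(x) log₂(P(x)):
  -P(1)·log₂(P(1)) = -(0.1148)·log₂(0.1148) = 0.35850
  -P(2)·log₂(P(2)) = -(0.0747)·log₂(0.0747) = 0.27958
  -P(3)·log₂(P(3)) = -(0.0971)·log₂(0.0971) = 0.32668
  -P(4)·log₂(P(4)) = -(0.7134)·log₂(0.7134) = 0.34758
H(P) = 0.35850 + 0.27958 + 0.32668 + 0.34758 = 1.31234 bits

log₂(4) = 2.00000 bits

D_KL(P||U) = 2.00000 - 1.31234 = 0.68766 ≈ 0.6877 bits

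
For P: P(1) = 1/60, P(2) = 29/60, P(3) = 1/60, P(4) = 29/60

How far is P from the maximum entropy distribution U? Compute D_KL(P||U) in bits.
0.7892 bits

U(i) = 1/4 for all i

D_KL(P||U) = Σ P(x) log₂(P(x) / (1/4))
           = Σ P(x) log₂(P(x)) + log₂(4)
           = log₂(4) - H(P)

H(P) = -Σ P(x) log₂(P(x)):
  -P(1)·log₂(P(1)) = -(1/60)·log₂(1/60) = 0.09845
  -P(2)·log₂(P(2)) = -(29/60)·log₂(29/60) = 0.50697
  -P(3)·log₂(P(3)) = -(1/60)·log₂(1/60) = 0.09845
  -P(4)·log₂(P(4)) = -(29/60)·log₂(29/60) = 0.50697
H(P) = 0.09845 + 0.50697 + 0.09845 + 0.50697 = 1.21084 bits

log₂(4) = 2.00000 bits

D_KL(P||U) = 2.00000 - 1.21084 = 0.78916 ≈ 0.7892 bits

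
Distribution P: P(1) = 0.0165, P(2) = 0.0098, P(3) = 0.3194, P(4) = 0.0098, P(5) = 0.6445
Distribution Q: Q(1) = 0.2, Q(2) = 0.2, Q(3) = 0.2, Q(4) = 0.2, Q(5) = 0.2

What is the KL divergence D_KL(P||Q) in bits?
1.1591 bits

D_KL(P||Q) = Σ P(x) log₂(P(x)/Q(x))

Computing term by term:
  P(1)·log₂(P(1)/Q(1)) = 0.0165·log₂(0.0165/0.2) = -0.05939
  P(2)·log₂(P(2)/Q(2)) = 0.0098·log₂(0.0098/0.2) = -0.04264
  P(3)·log₂(P(3)/Q(3)) = 0.3194·log₂(0.3194/0.2) = 0.21571
  P(4)·log₂(P(4)/Q(4)) = 0.0098·log₂(0.0098/0.2) = -0.04264
  P(5)·log₂(P(5)/Q(5)) = 0.6445·log₂(0.6445/0.2) = 1.08803

D_KL(P||Q) = -0.05939 - 0.04264 + 0.21571 - 0.04264 + 1.08803 = 1.15907 ≈ 1.1591 bits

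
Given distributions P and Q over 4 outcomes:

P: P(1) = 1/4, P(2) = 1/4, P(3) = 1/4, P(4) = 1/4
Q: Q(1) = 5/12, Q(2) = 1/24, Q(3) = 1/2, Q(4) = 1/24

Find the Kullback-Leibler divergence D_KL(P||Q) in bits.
0.8582 bits

D_KL(P||Q) = Σ P(x) log₂(P(x)/Q(x))

Computing term by term:
  P(1)·log₂(P(1)/Q(1)) = (1/4)·log₂((1/4)/(5/12)) = -0.18424
  P(2)·log₂(P(2)/Q(2)) = (1/4)·log₂((1/4)/(1/24)) = 0.64624
  P(3)·log₂(P(3)/Q(3)) = (1/4)·log₂((1/4)/(1/2)) = -0.25000
  P(4)·log₂(P(4)/Q(4)) = (1/4)·log₂((1/4)/(1/24)) = 0.64624

D_KL(P||Q) = -0.18424 + 0.64624 - 0.25000 + 0.64624 = 0.85824 ≈ 0.8582 bits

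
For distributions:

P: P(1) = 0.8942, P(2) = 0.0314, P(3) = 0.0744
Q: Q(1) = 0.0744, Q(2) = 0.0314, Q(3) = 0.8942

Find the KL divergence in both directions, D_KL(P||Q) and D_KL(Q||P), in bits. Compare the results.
D_KL(P||Q) = 2.9408 bits, D_KL(Q||P) = 2.9408 bits. The two directions give exactly the same value for this pair.

D_KL(P||Q) = Σ P(x) log₂(P(x)/Q(x))

Computing term by term:
  P(1)·log₂(P(1)/Q(1)) = 0.8942·log₂(0.8942/0.0744) = 3.20769
  P(2)·log₂(P(2)/Q(2)) = 0.0314·log₂(0.0314/0.0314) = 0.00000
  P(3)·log₂(P(3)/Q(3)) = 0.0744·log₂(0.0744/0.8942) = -0.26689

D_KL(P||Q) = 3.20769 + 0.00000 - 0.26689 = 2.94080 ≈ 2.9408 bits

D_KL(Q||P) = Σ Q(x) log₂(Q(x)/P(x))

Computing term by term:
  Q(1)·log₂(Q(1)/P(1)) = 0.0744·log₂(0.0744/0.8942) = -0.26689
  Q(2)·log₂(Q(2)/P(2)) = 0.0314·log₂(0.0314/0.0314) = 0.00000
  Q(3)·log₂(Q(3)/P(3)) = 0.8942·log₂(0.8942/0.0744) = 3.20769

D_KL(Q||P) = -0.26689 + 0.00000 + 3.20769 = 2.94080 ≈ 2.9408 bits

These ARE equal here. Q is P with outcomes relabeled (Q(1) = P(3), Q(3) = P(1)) by a relabeling that is its own inverse, so the two sums contain exactly the same terms in a different order. This is a special case — KL divergence is not symmetric in general: D_KL(P||Q) ≠ D_KL(Q||P) for most P, Q.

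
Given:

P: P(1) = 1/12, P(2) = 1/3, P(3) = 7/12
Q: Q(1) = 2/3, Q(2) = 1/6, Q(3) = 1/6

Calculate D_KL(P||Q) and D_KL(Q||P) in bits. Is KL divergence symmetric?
D_KL(P||Q) = 1.1376 bits, D_KL(Q||P) = 1.5321 bits. No, KL divergence is not symmetric.

D_KL(P||Q) = Σ P(x) log₂(P(x)/Q(x))

Computing term by term:
  P(1)·log₂(P(1)/Q(1)) = (1/12)·log₂((1/12)/(2/3)) = -0.25000
  P(2)·log₂(P(2)/Q(2)) = (1/3)·log₂((1/3)/(1/6)) = 0.33333
  P(3)·log₂(P(3)/Q(3)) = (7/12)·log₂((7/12)/(1/6)) = 1.05429

D_KL(P||Q) = -0.25000 + 0.33333 + 1.05429 = 1.13762 ≈ 1.1376 bits

D_KL(Q||P) = Σ Q(x) log₂(Q(x)/P(x))

Computing term by term:
  Q(1)·log₂(Q(1)/P(1)) = (2/3)·log₂((2/3)/(1/12)) = 2.00000
  Q(2)·log₂(Q(2)/P(2)) = (1/6)·log₂((1/6)/(1/3)) = -0.16667
  Q(3)·log₂(Q(3)/P(3)) = (1/6)·log₂((1/6)/(7/12)) = -0.30123

D_KL(Q||P) = 2.00000 - 0.16667 - 0.30123 = 1.53210 ≈ 1.5321 bits

These are NOT equal (difference: 0.3945 bits). KL divergence is asymmetric: D_KL(P||Q) ≠ D_KL(Q||P) in general.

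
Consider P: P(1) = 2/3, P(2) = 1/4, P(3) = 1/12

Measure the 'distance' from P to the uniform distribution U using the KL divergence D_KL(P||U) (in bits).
0.3962 bits

U(i) = 1/3 for all i

D_KL(P||U) = Σ P(x) log₂(P(x) / (1/3))
           = Σ P(x) log₂(P(x)) + log₂(3)
           = log₂(3) - H(P)

H(P) = -Σ P(x) log₂(P(x)):
  -P(1)·log₂(P(1)) = -(2/3)·log₂(2/3) = 0.38998
  -P(2)·log₂(P(2)) = -(1/4)·log₂(1/4) = 0.50000
  -P(3)·log₂(P(3)) = -(1/12)·log₂(1/12) = 0.29875
H(P) = 0.38998 + 0.50000 + 0.29875 = 1.18873 bits

log₂(3) = 1.58496 bits

D_KL(P||U) = 1.58496 - 1.18873 = 0.39623 ≈ 0.3962 bits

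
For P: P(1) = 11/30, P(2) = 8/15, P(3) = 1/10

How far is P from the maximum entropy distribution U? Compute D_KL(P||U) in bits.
0.2384 bits

U(i) = 1/3 for all i

D_KL(P||U) = Σ P(x) log₂(P(x) / (1/3))
           = Σ P(x) log₂(P(x)) + log₂(3)
           = log₂(3) - H(P)

H(P) = -Σ P(x) log₂(P(x)):
  -P(1)·log₂(P(1)) = -(11/30)·log₂(11/30) = 0.53073
  -P(2)·log₂(P(2)) = -(8/15)·log₂(8/15) = 0.48367
  -P(3)·log₂(P(3)) = -(1/10)·log₂(1/10) = 0.33219
H(P) = 0.53073 + 0.48367 + 0.33219 = 1.34659 bits

log₂(3) = 1.58496 bits

D_KL(P||U) = 1.58496 - 1.34659 = 0.23837 ≈ 0.2384 bits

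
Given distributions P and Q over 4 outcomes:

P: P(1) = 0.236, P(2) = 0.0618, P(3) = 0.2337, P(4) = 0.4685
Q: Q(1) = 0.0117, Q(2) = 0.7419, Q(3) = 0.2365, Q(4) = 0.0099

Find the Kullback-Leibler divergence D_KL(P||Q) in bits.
3.4042 bits

D_KL(P||Q) = Σ P(x) log₂(P(x)/Q(x))

Computing term by term:
  P(1)·log₂(P(1)/Q(1)) = 0.236·log₂(0.236/0.0117) = 1.02287
  P(2)·log₂(P(2)/Q(2)) = 0.0618·log₂(0.0618/0.7419) = -0.22159
  P(3)·log₂(P(3)/Q(3)) = 0.2337·log₂(0.2337/0.2365) = -0.00402
  P(4)·log₂(P(4)/Q(4)) = 0.4685·log₂(0.4685/0.0099) = 2.60696

D_KL(P||Q) = 1.02287 - 0.22159 - 0.00402 + 2.60696 = 3.40422 ≈ 3.4042 bits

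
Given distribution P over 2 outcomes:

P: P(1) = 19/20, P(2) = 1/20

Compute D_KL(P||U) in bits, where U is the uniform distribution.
0.7136 bits

U(i) = 1/2 for all i

D_KL(P||U) = Σ P(x) log₂(P(x) / (1/2))
           = Σ P(x) log₂(P(x)) + log₂(2)
           = log₂(2) - H(P)

H(P) = -Σ P(x) log₂(P(x)):
  -P(1)·log₂(P(1)) = -(19/20)·log₂(19/20) = 0.07030
  -P(2)·log₂(P(2)) = -(1/20)·log₂(1/20) = 0.21610
H(P) = 0.07030 + 0.21610 = 0.28640 bits

log₂(2) = 1.00000 bits

D_KL(P||U) = 1.00000 - 0.28640 = 0.71360 ≈ 0.7136 bits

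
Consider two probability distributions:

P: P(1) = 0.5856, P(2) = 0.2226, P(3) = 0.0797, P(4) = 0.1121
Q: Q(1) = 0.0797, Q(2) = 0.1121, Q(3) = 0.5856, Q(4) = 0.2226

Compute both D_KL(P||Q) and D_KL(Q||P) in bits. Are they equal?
D_KL(P||Q) = 1.5650 bits, D_KL(Q||P) = 1.5650 bits. Yes, in this case they are equal (although KL divergence is not symmetric in general).

D_KL(P||Q) = Σ P(x) log₂(P(x)/Q(x))

Computing term by term:
  P(1)·log₂(P(1)/Q(1)) = 0.5856·log₂(0.5856/0.0797) = 1.68493
  P(2)·log₂(P(2)/Q(2)) = 0.2226·log₂(0.2226/0.1121) = 0.22030
  P(3)·log₂(P(3)/Q(3)) = 0.0797·log₂(0.0797/0.5856) = -0.22932
  P(4)·log₂(P(4)/Q(4)) = 0.1121·log₂(0.1121/0.2226) = -0.11094

D_KL(P||Q) = 1.68493 + 0.22030 - 0.22932 - 0.11094 = 1.56497 ≈ 1.5650 bits

D_KL(Q||P) = Σ Q(x) log₂(Q(x)/P(x))

Computing term by term:
  Q(1)·log₂(Q(1)/P(1)) = 0.0797·log₂(0.0797/0.5856) = -0.22932
  Q(2)·log₂(Q(2)/P(2)) = 0.1121·log₂(0.1121/0.2226) = -0.11094
  Q(3)·log₂(Q(3)/P(3)) = 0.5856·log₂(0.5856/0.0797) = 1.68493
  Q(4)·log₂(Q(4)/P(4)) = 0.2226·log₂(0.2226/0.1121) = 0.22030

D_KL(Q||P) = -0.22932 - 0.11094 + 1.68493 + 0.22030 = 1.56497 ≈ 1.5650 bits

These ARE equal here. Q is P with outcomes relabeled (Q(1) = P(3), Q(2) = P(4), Q(3) = P(1), Q(4) = P(2)) by a relabeling that is its own inverse, so the two sums contain exactly the same terms in a different order. This is a special case — KL divergence is not symmetric in general: D_KL(P||Q) ≠ D_KL(Q||P) for most P, Q.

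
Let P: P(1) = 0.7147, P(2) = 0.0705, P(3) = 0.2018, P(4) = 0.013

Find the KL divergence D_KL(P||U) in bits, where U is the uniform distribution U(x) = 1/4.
0.8365 bits

U(i) = 1/4 for all i

D_KL(P||U) = Σ P(x) log₂(P(x) / (1/4))
           = Σ P(x) log₂(P(x)) + log₂(4)
           = log₂(4) - H(P)

H(P) = -Σ P(x) log₂(P(x)):
  -P(1)·log₂(P(1)) = -(0.7147)·log₂(0.7147) = 0.34634
  -P(2)·log₂(P(2)) = -(0.0705)·log₂(0.0705) = 0.26975
  -P(3)·log₂(P(3)) = -(0.2018)·log₂(0.2018) = 0.46596
  -P(4)·log₂(P(4)) = -(0.013)·log₂(0.013) = 0.08145
H(P) = 0.34634 + 0.26975 + 0.46596 + 0.08145 = 1.16350 bits

log₂(4) = 2.00000 bits

D_KL(P||U) = 2.00000 - 1.16350 = 0.83650 ≈ 0.8365 bits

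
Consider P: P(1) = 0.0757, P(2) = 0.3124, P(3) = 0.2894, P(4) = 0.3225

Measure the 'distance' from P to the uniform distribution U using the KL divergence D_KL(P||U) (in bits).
0.1495 bits

U(i) = 1/4 for all i

D_KL(P||U) = Σ P(x) log₂(P(x) / (1/4))
           = Σ P(x) log₂(P(x)) + log₂(4)
           = log₂(4) - H(P)

H(P) = -Σ P(x) log₂(P(x)):
  -P(1)·log₂(P(1)) = -(0.0757)·log₂(0.0757) = 0.28187
  -P(2)·log₂(P(2)) = -(0.3124)·log₂(0.3124) = 0.52437
  -P(3)·log₂(P(3)) = -(0.2894)·log₂(0.2894) = 0.51770
  -P(4)·log₂(P(4)) = -(0.3225)·log₂(0.3225) = 0.52652
H(P) = 0.28187 + 0.52437 + 0.51770 + 0.52652 = 1.85046 bits

log₂(4) = 2.00000 bits

D_KL(P||U) = 2.00000 - 1.85046 = 0.14954 ≈ 0.1495 bits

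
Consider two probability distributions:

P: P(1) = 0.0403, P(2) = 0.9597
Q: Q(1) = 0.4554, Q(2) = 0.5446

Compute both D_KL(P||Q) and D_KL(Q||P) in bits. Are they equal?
D_KL(P||Q) = 0.6435 bits, D_KL(Q||P) = 1.1480 bits. No, they are not equal.

D_KL(P||Q) = Σ P(x) log₂(P(x)/Q(x))

Computing term by term:
  P(1)·log₂(P(1)/Q(1)) = 0.0403·log₂(0.0403/0.4554) = -0.14098
  P(2)·log₂(P(2)/Q(2)) = 0.9597·log₂(0.9597/0.5446) = 0.78445

D_KL(P||Q) = -0.14098 + 0.78445 = 0.64347 ≈ 0.6435 bits

D_KL(Q||P) = Σ Q(x) log₂(Q(x)/P(x))

Computing term by term:
  Q(1)·log₂(Q(1)/P(1)) = 0.4554·log₂(0.4554/0.0403) = 1.59312
  Q(2)·log₂(Q(2)/P(2)) = 0.5446·log₂(0.5446/0.9597) = -0.44515

D_KL(Q||P) = 1.59312 - 0.44515 = 1.14797 ≈ 1.1480 bits

These are NOT equal (difference: 0.5045 bits). KL divergence is asymmetric: D_KL(P||Q) ≠ D_KL(Q||P) in general.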